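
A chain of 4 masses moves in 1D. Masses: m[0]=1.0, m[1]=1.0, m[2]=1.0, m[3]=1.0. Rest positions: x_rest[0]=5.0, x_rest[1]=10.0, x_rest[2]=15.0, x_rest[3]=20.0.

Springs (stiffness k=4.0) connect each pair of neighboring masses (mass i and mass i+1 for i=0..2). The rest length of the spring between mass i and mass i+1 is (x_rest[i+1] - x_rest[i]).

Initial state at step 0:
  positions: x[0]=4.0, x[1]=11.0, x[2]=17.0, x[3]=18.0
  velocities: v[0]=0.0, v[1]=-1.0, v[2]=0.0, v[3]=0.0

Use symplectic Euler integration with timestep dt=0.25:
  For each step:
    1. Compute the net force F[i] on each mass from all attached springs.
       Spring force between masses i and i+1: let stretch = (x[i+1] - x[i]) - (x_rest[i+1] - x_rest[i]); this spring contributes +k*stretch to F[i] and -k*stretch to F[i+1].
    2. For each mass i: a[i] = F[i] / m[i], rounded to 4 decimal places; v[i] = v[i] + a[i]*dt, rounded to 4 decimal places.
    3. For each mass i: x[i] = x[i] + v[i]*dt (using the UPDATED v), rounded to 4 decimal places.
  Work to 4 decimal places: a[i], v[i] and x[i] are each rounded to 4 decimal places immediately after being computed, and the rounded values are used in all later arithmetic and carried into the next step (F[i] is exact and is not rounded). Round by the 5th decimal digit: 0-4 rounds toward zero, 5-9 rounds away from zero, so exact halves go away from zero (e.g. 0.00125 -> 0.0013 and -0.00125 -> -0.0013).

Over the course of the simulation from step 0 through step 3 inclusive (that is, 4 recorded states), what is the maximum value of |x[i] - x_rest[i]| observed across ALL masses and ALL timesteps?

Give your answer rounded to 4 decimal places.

Answer: 2.1875

Derivation:
Step 0: x=[4.0000 11.0000 17.0000 18.0000] v=[0.0000 -1.0000 0.0000 0.0000]
Step 1: x=[4.5000 10.5000 15.7500 19.0000] v=[2.0000 -2.0000 -5.0000 4.0000]
Step 2: x=[5.2500 9.8125 14.0000 20.4375] v=[3.0000 -2.7500 -7.0000 5.7500]
Step 3: x=[5.8906 9.0313 12.8125 21.5156] v=[2.5625 -3.1250 -4.7500 4.3125]
Max displacement = 2.1875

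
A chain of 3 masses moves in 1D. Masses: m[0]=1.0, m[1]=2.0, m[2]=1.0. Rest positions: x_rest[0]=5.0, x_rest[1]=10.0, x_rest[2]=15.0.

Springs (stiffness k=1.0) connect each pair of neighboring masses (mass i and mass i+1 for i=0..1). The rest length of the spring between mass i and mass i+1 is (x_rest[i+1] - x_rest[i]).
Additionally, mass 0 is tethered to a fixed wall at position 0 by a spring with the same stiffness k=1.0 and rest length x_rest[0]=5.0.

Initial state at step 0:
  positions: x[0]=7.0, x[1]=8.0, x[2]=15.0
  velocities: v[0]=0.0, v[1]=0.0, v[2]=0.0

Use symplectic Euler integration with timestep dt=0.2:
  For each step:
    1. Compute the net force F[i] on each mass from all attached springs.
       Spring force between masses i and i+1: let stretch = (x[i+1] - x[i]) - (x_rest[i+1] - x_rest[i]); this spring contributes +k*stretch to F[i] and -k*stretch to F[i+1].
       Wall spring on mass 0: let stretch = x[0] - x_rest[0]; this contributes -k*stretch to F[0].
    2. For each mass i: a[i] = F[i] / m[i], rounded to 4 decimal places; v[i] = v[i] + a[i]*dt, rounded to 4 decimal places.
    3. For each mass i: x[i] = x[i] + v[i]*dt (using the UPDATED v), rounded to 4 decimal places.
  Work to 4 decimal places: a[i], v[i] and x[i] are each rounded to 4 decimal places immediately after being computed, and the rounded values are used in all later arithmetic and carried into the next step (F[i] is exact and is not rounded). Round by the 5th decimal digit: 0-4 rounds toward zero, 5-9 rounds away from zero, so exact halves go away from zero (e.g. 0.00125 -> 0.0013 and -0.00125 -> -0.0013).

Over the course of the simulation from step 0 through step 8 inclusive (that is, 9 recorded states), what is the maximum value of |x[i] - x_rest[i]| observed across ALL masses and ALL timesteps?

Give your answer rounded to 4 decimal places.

Answer: 2.5850

Derivation:
Step 0: x=[7.0000 8.0000 15.0000] v=[0.0000 0.0000 0.0000]
Step 1: x=[6.7600 8.1200 14.9200] v=[-1.2000 0.6000 -0.4000]
Step 2: x=[6.3040 8.3488 14.7680] v=[-2.2800 1.1440 -0.7600]
Step 3: x=[5.6776 8.6651 14.5592] v=[-3.1318 1.5814 -1.0438]
Step 4: x=[4.9436 9.0395 14.3147] v=[-3.6698 1.8721 -1.2226]
Step 5: x=[4.1757 9.4375 14.0592] v=[-3.8393 1.9900 -1.2776]
Step 6: x=[3.4513 9.8227 13.8188] v=[-3.6221 1.9260 -1.2019]
Step 7: x=[2.8437 10.1604 13.6186] v=[-3.0381 1.6885 -1.0011]
Step 8: x=[2.4150 10.4209 13.4801] v=[-2.1435 1.3026 -0.6927]
Max displacement = 2.5850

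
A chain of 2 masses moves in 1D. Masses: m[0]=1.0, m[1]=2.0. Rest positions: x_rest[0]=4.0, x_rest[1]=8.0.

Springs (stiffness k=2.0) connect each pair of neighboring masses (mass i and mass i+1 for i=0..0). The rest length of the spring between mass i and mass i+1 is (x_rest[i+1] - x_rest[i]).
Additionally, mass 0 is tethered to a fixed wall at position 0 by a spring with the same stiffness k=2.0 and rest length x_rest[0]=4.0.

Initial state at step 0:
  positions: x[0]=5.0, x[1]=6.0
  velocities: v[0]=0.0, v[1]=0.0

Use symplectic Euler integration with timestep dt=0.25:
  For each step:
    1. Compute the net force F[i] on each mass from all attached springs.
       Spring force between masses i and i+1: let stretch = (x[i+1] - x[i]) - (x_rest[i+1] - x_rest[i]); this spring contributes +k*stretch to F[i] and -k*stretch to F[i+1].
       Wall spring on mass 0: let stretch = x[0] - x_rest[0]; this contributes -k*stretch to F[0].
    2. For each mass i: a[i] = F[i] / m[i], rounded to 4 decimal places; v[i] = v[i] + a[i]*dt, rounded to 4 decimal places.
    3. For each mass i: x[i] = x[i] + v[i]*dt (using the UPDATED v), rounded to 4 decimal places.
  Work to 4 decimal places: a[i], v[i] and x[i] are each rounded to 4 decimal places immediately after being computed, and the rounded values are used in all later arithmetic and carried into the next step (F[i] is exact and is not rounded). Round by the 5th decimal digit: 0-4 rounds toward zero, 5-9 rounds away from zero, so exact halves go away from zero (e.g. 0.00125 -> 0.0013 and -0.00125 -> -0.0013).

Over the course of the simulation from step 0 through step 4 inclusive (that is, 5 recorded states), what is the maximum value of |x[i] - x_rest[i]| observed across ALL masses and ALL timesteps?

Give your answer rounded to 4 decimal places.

Step 0: x=[5.0000 6.0000] v=[0.0000 0.0000]
Step 1: x=[4.5000 6.1875] v=[-2.0000 0.7500]
Step 2: x=[3.6484 6.5195] v=[-3.4063 1.3281]
Step 3: x=[2.6997 6.9221] v=[-3.7950 1.6103]
Step 4: x=[1.9413 7.3108] v=[-3.0337 1.5547]
Max displacement = 2.0587

Answer: 2.0587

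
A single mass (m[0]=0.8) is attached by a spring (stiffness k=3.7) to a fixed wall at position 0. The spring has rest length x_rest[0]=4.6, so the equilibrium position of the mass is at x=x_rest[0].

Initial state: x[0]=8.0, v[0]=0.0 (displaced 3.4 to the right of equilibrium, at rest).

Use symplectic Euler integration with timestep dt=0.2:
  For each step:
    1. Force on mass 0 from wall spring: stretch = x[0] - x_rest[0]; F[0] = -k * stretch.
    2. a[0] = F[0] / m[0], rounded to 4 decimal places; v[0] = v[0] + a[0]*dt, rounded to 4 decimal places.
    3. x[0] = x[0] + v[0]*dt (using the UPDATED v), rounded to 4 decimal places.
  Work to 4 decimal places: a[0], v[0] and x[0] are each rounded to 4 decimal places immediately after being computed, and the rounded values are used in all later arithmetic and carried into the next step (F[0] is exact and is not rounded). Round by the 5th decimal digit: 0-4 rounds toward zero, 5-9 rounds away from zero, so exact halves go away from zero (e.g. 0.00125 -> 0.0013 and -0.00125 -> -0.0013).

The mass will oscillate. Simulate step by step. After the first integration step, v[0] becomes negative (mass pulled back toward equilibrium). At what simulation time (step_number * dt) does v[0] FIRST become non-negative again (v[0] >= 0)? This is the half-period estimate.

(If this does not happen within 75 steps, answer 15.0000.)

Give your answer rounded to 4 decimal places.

Answer: 1.6000

Derivation:
Step 0: x=[8.0000] v=[0.0000]
Step 1: x=[7.3710] v=[-3.1450]
Step 2: x=[6.2294] v=[-5.7082]
Step 3: x=[4.7863] v=[-7.2154]
Step 4: x=[3.3088] v=[-7.3877]
Step 5: x=[2.0701] v=[-6.1933]
Step 6: x=[1.2995] v=[-3.8531]
Step 7: x=[1.1395] v=[-0.8001]
Step 8: x=[1.6197] v=[2.4009]
First v>=0 after going negative at step 8, time=1.6000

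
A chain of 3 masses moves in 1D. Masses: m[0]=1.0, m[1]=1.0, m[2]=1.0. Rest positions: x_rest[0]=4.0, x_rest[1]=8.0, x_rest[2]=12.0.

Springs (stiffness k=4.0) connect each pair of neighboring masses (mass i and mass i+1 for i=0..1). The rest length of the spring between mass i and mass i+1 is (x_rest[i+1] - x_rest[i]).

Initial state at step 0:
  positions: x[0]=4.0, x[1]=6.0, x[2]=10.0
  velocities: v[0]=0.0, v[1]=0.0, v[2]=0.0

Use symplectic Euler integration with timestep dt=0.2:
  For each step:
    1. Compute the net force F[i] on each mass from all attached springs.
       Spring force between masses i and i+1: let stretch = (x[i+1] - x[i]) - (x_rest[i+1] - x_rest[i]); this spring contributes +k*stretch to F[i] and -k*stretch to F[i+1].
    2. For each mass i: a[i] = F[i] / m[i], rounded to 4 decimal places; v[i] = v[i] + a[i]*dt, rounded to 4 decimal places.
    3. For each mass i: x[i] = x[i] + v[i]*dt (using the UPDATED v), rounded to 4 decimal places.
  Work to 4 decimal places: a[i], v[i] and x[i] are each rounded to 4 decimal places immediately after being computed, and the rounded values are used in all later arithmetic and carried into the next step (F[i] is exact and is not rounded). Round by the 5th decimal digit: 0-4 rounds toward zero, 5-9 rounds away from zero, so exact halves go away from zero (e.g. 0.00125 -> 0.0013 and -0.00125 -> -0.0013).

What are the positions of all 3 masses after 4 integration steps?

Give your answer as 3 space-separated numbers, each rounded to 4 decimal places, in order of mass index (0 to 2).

Answer: 2.0676 7.3767 10.5556

Derivation:
Step 0: x=[4.0000 6.0000 10.0000] v=[0.0000 0.0000 0.0000]
Step 1: x=[3.6800 6.3200 10.0000] v=[-1.6000 1.6000 0.0000]
Step 2: x=[3.1424 6.8064 10.0512] v=[-2.6880 2.4320 0.2560]
Step 3: x=[2.5510 7.2257 10.2232] v=[-2.9568 2.0966 0.8602]
Step 4: x=[2.0676 7.3767 10.5556] v=[-2.4170 0.7548 1.6622]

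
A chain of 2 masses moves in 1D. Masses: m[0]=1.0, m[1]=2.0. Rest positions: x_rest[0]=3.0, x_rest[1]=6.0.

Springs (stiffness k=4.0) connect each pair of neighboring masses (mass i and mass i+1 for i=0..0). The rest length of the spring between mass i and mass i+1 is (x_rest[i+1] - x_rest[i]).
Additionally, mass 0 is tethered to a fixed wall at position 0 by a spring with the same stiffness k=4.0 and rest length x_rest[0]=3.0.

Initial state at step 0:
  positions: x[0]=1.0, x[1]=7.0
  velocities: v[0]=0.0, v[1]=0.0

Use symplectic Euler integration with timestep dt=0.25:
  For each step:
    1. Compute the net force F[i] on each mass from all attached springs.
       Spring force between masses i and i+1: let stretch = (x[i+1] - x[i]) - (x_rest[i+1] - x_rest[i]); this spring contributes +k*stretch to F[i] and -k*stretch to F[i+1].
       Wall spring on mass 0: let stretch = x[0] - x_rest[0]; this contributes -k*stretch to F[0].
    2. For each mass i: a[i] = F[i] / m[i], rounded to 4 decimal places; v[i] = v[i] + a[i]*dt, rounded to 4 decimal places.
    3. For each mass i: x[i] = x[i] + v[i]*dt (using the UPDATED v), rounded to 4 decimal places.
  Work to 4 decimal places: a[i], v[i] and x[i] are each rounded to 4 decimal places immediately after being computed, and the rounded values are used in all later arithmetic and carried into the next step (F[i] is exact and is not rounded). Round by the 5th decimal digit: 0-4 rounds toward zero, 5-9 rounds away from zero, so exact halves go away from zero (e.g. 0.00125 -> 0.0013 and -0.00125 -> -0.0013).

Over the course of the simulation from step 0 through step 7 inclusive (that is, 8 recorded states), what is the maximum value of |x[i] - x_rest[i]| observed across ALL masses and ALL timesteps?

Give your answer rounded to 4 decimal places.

Answer: 2.3559

Derivation:
Step 0: x=[1.0000 7.0000] v=[0.0000 0.0000]
Step 1: x=[2.2500 6.6250] v=[5.0000 -1.5000]
Step 2: x=[4.0313 6.0781] v=[7.1250 -2.1875]
Step 3: x=[5.3164 5.6504] v=[5.1405 -1.7109]
Step 4: x=[5.3559 5.5559] v=[0.1581 -0.3779]
Step 5: x=[4.1065 5.8114] v=[-4.9978 1.0221]
Step 6: x=[2.2567 6.2288] v=[-7.3994 1.6697]
Step 7: x=[0.8357 6.5247] v=[-5.6840 1.1837]
Max displacement = 2.3559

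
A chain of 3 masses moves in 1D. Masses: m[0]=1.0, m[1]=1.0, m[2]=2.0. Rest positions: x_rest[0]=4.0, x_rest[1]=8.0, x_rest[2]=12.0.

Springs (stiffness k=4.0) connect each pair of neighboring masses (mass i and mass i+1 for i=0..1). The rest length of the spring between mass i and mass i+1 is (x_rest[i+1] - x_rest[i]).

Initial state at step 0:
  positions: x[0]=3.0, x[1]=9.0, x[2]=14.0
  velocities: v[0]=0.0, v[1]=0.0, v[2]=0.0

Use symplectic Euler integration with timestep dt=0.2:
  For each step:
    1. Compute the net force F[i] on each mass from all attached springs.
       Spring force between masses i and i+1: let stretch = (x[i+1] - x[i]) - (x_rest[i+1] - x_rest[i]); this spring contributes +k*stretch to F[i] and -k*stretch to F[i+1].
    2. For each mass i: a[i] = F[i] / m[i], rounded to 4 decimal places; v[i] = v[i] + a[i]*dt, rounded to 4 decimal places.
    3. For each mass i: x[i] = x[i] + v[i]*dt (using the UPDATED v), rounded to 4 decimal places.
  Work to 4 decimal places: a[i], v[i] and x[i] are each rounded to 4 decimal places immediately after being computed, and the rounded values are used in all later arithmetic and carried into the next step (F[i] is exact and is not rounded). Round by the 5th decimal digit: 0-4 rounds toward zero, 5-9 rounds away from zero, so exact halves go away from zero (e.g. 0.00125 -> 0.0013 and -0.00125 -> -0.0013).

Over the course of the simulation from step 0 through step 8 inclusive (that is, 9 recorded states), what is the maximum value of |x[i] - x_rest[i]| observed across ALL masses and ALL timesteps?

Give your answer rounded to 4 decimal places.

Answer: 2.4478

Derivation:
Step 0: x=[3.0000 9.0000 14.0000] v=[0.0000 0.0000 0.0000]
Step 1: x=[3.3200 8.8400 13.9200] v=[1.6000 -0.8000 -0.4000]
Step 2: x=[3.8832 8.6096 13.7536] v=[2.8160 -1.1520 -0.8320]
Step 3: x=[4.5626 8.4460 13.4957] v=[3.3971 -0.8179 -1.2896]
Step 4: x=[5.2234 8.4690 13.1538] v=[3.3038 0.1151 -1.7095]
Step 5: x=[5.7635 8.7223 12.7571] v=[2.7003 1.2665 -1.9834]
Step 6: x=[6.1370 9.1478 12.3576] v=[1.8673 2.1273 -1.9973]
Step 7: x=[6.3522 9.6051 12.0214] v=[1.0759 2.2865 -1.6812]
Step 8: x=[6.4478 9.9285 11.8119] v=[0.4782 1.6172 -1.0477]
Max displacement = 2.4478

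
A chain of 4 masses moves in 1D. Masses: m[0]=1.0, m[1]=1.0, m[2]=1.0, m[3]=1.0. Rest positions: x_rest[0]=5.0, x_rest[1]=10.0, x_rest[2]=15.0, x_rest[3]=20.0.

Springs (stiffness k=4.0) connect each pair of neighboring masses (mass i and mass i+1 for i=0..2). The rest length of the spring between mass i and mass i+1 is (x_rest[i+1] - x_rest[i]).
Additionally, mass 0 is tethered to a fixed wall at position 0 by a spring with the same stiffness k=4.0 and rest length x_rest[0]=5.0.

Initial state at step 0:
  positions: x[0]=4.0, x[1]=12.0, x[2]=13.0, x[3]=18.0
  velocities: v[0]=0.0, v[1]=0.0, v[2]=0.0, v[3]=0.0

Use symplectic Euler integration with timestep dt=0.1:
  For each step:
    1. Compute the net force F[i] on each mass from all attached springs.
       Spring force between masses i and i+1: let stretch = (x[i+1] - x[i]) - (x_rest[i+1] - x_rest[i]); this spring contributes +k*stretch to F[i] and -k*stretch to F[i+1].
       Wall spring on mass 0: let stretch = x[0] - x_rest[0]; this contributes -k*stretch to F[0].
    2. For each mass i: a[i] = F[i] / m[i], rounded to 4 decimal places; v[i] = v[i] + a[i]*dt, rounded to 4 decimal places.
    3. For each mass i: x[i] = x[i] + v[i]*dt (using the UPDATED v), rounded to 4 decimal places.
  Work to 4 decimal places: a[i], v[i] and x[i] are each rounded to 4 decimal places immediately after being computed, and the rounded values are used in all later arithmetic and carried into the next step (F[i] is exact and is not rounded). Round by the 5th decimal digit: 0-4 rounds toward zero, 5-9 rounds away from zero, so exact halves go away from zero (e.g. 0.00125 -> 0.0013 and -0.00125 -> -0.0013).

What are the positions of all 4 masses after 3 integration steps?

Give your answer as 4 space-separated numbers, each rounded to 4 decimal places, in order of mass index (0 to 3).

Step 0: x=[4.0000 12.0000 13.0000 18.0000] v=[0.0000 0.0000 0.0000 0.0000]
Step 1: x=[4.1600 11.7200 13.1600 18.0000] v=[1.6000 -2.8000 1.6000 0.0000]
Step 2: x=[4.4560 11.1952 13.4560 18.0064] v=[2.9600 -5.2480 2.9600 0.0640]
Step 3: x=[4.8433 10.4913 13.8436 18.0308] v=[3.8733 -7.0394 3.8758 0.2438]

Answer: 4.8433 10.4913 13.8436 18.0308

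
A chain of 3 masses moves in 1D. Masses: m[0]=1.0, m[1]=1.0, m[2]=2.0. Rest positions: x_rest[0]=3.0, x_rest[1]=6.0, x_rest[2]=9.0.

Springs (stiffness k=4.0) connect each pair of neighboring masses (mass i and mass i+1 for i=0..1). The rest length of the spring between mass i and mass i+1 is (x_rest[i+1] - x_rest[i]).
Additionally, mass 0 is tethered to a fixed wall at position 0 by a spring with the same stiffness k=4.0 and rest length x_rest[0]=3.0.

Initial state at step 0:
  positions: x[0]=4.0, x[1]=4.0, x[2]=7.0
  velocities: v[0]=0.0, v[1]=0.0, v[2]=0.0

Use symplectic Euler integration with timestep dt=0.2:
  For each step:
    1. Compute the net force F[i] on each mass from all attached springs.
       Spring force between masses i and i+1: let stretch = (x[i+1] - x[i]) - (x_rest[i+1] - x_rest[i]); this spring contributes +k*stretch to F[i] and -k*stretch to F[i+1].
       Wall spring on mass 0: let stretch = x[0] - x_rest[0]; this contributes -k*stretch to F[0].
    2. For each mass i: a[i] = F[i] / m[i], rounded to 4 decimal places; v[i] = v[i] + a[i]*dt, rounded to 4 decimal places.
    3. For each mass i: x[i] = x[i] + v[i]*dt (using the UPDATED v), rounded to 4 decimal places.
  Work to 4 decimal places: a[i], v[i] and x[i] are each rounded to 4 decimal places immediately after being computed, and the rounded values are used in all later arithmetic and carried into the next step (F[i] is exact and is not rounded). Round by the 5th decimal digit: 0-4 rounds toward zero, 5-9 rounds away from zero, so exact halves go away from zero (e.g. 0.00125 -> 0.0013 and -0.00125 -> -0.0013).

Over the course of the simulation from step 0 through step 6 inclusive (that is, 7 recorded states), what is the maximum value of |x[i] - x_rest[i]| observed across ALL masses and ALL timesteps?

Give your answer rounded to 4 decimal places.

Answer: 2.0303

Derivation:
Step 0: x=[4.0000 4.0000 7.0000] v=[0.0000 0.0000 0.0000]
Step 1: x=[3.3600 4.4800 7.0000] v=[-3.2000 2.4000 0.0000]
Step 2: x=[2.3616 5.1840 7.0384] v=[-4.9920 3.5200 0.1920]
Step 3: x=[1.4369 5.7331 7.1684] v=[-4.6234 2.7456 0.6502]
Step 4: x=[0.9697 5.8245 7.4236] v=[-2.3360 0.4569 1.2761]
Step 5: x=[1.1241 5.3950 7.7909] v=[0.7721 -2.1477 1.8365]
Step 6: x=[1.7820 4.6655 8.2065] v=[3.2895 -3.6477 2.0781]
Max displacement = 2.0303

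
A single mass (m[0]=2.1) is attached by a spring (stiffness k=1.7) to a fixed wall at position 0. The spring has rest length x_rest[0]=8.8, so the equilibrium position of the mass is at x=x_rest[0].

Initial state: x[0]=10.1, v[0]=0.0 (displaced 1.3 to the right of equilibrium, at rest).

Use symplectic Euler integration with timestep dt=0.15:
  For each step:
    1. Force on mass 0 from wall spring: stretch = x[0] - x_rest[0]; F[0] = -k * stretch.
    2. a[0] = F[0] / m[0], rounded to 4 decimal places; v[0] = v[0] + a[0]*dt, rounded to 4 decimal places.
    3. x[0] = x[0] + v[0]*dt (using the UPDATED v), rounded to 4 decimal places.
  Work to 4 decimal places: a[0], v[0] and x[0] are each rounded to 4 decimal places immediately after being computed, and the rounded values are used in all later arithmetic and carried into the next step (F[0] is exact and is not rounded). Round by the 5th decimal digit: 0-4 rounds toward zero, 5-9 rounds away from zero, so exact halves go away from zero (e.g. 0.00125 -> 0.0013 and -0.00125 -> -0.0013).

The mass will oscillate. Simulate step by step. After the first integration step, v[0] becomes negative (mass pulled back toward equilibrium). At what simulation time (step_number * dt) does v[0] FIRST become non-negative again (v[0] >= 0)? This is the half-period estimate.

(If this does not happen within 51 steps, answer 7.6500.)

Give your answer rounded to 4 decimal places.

Step 0: x=[10.1000] v=[0.0000]
Step 1: x=[10.0763] v=[-0.1579]
Step 2: x=[10.0294] v=[-0.3129]
Step 3: x=[9.9601] v=[-0.4622]
Step 4: x=[9.8696] v=[-0.6031]
Step 5: x=[9.7597] v=[-0.7330]
Step 6: x=[9.6323] v=[-0.8495]
Step 7: x=[9.4897] v=[-0.9506]
Step 8: x=[9.3346] v=[-1.0343]
Step 9: x=[9.1697] v=[-1.0992]
Step 10: x=[8.9981] v=[-1.1441]
Step 11: x=[8.8229] v=[-1.1682]
Step 12: x=[8.6473] v=[-1.1710]
Step 13: x=[8.4744] v=[-1.1525]
Step 14: x=[8.3075] v=[-1.1130]
Step 15: x=[8.1495] v=[-1.0532]
Step 16: x=[8.0034] v=[-0.9742]
Step 17: x=[7.8718] v=[-0.8775]
Step 18: x=[7.7571] v=[-0.7648]
Step 19: x=[7.6614] v=[-0.6382]
Step 20: x=[7.5864] v=[-0.4999]
Step 21: x=[7.5335] v=[-0.3525]
Step 22: x=[7.5037] v=[-0.1987]
Step 23: x=[7.4975] v=[-0.0413]
Step 24: x=[7.5150] v=[0.1169]
First v>=0 after going negative at step 24, time=3.6000

Answer: 3.6000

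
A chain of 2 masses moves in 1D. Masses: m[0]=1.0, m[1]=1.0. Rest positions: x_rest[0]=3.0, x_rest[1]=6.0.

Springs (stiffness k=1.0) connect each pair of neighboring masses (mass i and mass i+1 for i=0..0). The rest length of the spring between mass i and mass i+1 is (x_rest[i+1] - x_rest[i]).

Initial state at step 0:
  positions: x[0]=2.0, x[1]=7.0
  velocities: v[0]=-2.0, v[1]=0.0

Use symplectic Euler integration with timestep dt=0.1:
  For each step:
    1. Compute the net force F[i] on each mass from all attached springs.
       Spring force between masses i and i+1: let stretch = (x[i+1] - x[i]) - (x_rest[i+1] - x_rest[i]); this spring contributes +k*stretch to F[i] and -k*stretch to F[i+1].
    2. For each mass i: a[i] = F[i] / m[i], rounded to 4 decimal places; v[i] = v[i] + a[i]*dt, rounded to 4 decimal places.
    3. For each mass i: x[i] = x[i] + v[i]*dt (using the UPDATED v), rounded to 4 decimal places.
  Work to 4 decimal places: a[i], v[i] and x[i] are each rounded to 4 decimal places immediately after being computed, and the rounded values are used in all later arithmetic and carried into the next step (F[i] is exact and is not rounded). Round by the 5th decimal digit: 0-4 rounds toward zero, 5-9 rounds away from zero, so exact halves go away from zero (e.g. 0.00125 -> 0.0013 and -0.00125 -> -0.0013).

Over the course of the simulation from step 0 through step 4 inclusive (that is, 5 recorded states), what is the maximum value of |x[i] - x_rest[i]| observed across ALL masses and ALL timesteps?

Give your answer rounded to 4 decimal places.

Answer: 1.5861

Derivation:
Step 0: x=[2.0000 7.0000] v=[-2.0000 0.0000]
Step 1: x=[1.8200 6.9800] v=[-1.8000 -0.2000]
Step 2: x=[1.6616 6.9384] v=[-1.5840 -0.4160]
Step 3: x=[1.5260 6.8740] v=[-1.3563 -0.6437]
Step 4: x=[1.4139 6.7862] v=[-1.1215 -0.8785]
Max displacement = 1.5861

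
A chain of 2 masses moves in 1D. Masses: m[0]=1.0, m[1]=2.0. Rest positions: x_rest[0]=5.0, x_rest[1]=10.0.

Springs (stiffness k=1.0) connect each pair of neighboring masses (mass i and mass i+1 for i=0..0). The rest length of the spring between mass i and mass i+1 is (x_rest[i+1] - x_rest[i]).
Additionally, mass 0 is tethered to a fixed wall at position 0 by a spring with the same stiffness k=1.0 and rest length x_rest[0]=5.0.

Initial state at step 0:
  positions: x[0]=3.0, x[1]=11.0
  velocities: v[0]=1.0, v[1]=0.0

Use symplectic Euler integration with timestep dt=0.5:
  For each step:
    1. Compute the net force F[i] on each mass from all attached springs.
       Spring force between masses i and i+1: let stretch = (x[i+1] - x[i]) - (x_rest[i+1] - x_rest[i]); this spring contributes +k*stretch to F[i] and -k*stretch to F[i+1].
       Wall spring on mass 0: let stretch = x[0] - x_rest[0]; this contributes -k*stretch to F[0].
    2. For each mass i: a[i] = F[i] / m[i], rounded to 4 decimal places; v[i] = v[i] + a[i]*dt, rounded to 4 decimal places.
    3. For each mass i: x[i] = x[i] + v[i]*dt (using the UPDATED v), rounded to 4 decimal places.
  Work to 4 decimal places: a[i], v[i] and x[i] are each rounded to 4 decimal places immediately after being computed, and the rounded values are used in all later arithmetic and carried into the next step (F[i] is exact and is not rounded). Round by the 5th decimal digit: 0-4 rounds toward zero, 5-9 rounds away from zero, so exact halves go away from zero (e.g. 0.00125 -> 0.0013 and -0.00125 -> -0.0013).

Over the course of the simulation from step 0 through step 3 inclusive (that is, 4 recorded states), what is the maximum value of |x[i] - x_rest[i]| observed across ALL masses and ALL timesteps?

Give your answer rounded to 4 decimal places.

Step 0: x=[3.0000 11.0000] v=[1.0000 0.0000]
Step 1: x=[4.7500 10.6250] v=[3.5000 -0.7500]
Step 2: x=[6.7813 10.1406] v=[4.0625 -0.9688]
Step 3: x=[7.9571 9.8613] v=[2.3515 -0.5586]
Max displacement = 2.9571

Answer: 2.9571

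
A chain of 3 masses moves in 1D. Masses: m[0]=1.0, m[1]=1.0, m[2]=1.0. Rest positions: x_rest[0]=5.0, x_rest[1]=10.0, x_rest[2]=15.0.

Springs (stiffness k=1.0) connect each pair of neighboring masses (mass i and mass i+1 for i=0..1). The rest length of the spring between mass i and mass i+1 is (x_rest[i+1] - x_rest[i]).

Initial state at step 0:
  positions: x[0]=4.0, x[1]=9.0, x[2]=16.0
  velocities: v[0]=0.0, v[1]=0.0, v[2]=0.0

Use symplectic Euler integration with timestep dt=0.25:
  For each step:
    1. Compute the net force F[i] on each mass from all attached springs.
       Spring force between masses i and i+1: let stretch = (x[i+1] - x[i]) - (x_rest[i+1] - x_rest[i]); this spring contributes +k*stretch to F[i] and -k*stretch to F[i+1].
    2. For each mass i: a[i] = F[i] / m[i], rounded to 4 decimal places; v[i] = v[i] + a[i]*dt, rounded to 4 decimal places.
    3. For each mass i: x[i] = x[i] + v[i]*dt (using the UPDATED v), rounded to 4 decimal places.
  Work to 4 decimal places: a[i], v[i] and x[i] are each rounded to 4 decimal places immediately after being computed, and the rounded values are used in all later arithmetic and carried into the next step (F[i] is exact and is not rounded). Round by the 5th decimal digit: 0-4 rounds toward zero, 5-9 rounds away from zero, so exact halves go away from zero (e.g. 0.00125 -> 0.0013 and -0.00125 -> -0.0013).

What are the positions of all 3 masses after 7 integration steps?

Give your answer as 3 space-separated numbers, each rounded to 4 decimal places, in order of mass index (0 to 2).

Step 0: x=[4.0000 9.0000 16.0000] v=[0.0000 0.0000 0.0000]
Step 1: x=[4.0000 9.1250 15.8750] v=[0.0000 0.5000 -0.5000]
Step 2: x=[4.0078 9.3516 15.6406] v=[0.0313 0.9063 -0.9375]
Step 3: x=[4.0371 9.6373 15.3257] v=[0.1173 1.1426 -1.2598]
Step 4: x=[4.1040 9.9285 14.9677] v=[0.2674 1.1647 -1.4319]
Step 5: x=[4.2224 10.1706 14.6073] v=[0.4735 0.9684 -1.4417]
Step 6: x=[4.4001 10.3182 14.2821] v=[0.7106 0.5905 -1.3009]
Step 7: x=[4.6351 10.3437 14.0216] v=[0.9401 0.1020 -1.0419]

Answer: 4.6351 10.3437 14.0216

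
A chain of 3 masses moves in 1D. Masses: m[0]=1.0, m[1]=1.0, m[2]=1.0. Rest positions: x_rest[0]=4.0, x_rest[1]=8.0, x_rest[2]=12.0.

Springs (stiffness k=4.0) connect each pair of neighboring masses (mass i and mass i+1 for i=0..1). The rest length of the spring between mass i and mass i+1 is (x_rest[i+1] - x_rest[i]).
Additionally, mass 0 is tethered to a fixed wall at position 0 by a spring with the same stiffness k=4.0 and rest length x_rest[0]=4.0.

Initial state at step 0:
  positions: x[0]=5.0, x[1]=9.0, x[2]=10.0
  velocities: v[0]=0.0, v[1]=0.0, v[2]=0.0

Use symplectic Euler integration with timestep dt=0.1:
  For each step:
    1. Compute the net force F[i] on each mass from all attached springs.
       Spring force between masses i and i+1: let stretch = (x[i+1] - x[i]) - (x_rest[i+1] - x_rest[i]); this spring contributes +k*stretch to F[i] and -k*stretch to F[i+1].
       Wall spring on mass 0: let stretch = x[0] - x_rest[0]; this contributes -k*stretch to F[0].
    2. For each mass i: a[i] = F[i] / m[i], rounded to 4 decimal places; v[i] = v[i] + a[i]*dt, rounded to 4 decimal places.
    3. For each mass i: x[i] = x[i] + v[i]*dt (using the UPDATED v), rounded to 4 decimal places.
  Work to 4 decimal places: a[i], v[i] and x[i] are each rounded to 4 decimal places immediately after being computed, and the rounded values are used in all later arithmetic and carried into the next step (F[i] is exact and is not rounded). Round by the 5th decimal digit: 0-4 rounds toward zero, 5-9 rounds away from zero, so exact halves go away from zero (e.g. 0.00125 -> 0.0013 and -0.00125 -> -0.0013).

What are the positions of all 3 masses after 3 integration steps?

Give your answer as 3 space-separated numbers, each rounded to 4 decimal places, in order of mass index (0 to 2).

Answer: 4.7526 8.3425 10.6729

Derivation:
Step 0: x=[5.0000 9.0000 10.0000] v=[0.0000 0.0000 0.0000]
Step 1: x=[4.9600 8.8800 10.1200] v=[-0.4000 -1.2000 1.2000]
Step 2: x=[4.8784 8.6528 10.3504] v=[-0.8160 -2.2720 2.3040]
Step 3: x=[4.7526 8.3425 10.6729] v=[-1.2576 -3.1027 3.2250]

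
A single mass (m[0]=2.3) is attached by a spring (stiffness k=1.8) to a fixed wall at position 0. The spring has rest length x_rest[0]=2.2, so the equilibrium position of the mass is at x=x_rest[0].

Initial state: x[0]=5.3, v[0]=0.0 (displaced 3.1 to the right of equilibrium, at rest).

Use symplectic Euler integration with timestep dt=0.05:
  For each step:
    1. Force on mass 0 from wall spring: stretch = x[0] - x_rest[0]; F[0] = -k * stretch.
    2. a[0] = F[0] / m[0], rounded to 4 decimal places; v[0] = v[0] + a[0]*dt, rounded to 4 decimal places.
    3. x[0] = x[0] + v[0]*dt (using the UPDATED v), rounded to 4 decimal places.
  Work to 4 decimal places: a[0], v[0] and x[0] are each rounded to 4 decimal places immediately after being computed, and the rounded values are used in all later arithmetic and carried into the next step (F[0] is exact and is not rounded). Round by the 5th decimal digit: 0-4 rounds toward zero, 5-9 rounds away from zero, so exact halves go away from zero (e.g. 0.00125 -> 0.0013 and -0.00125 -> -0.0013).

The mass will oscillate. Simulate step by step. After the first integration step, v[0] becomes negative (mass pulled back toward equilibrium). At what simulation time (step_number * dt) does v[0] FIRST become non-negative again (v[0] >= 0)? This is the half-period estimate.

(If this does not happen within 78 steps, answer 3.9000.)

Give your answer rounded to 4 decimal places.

Step 0: x=[5.3000] v=[0.0000]
Step 1: x=[5.2939] v=[-0.1213]
Step 2: x=[5.2818] v=[-0.2424]
Step 3: x=[5.2637] v=[-0.3630]
Step 4: x=[5.2396] v=[-0.4829]
Step 5: x=[5.2095] v=[-0.6018]
Step 6: x=[5.1735] v=[-0.7196]
Step 7: x=[5.1317] v=[-0.8360]
Step 8: x=[5.0842] v=[-0.9507]
Step 9: x=[5.0310] v=[-1.0636]
Step 10: x=[4.9723] v=[-1.1744]
Step 11: x=[4.9082] v=[-1.2829]
Step 12: x=[4.8388] v=[-1.3889]
Step 13: x=[4.7642] v=[-1.4922]
Step 14: x=[4.6846] v=[-1.5925]
Step 15: x=[4.6001] v=[-1.6897]
Step 16: x=[4.5109] v=[-1.7836]
Step 17: x=[4.4172] v=[-1.8740]
Step 18: x=[4.3192] v=[-1.9608]
Step 19: x=[4.2170] v=[-2.0437]
Step 20: x=[4.1109] v=[-2.1226]
Step 21: x=[4.0010] v=[-2.1974]
Step 22: x=[3.8876] v=[-2.2679]
Step 23: x=[3.7709] v=[-2.3339]
Step 24: x=[3.6511] v=[-2.3954]
Step 25: x=[3.5285] v=[-2.4522]
Step 26: x=[3.4033] v=[-2.5042]
Step 27: x=[3.2757] v=[-2.5513]
Step 28: x=[3.1460] v=[-2.5934]
Step 29: x=[3.0145] v=[-2.6304]
Step 30: x=[2.8814] v=[-2.6623]
Step 31: x=[2.7470] v=[-2.6890]
Step 32: x=[2.6115] v=[-2.7104]
Step 33: x=[2.4752] v=[-2.7265]
Step 34: x=[2.3383] v=[-2.7373]
Step 35: x=[2.2012] v=[-2.7427]
Step 36: x=[2.0641] v=[-2.7427]
Step 37: x=[1.9272] v=[-2.7374]
Step 38: x=[1.7909] v=[-2.7267]
Step 39: x=[1.6554] v=[-2.7107]
Step 40: x=[1.5209] v=[-2.6894]
Step 41: x=[1.3878] v=[-2.6628]
Step 42: x=[1.2563] v=[-2.6310]
Step 43: x=[1.1266] v=[-2.5941]
Step 44: x=[0.9990] v=[-2.5521]
Step 45: x=[0.8737] v=[-2.5051]
Step 46: x=[0.7510] v=[-2.4532]
Step 47: x=[0.6312] v=[-2.3965]
Step 48: x=[0.5144] v=[-2.3351]
Step 49: x=[0.4009] v=[-2.2691]
Step 50: x=[0.2910] v=[-2.1987]
Step 51: x=[0.1848] v=[-2.1240]
Step 52: x=[0.0825] v=[-2.0451]
Step 53: x=[-0.0156] v=[-1.9622]
Step 54: x=[-0.1094] v=[-1.8755]
Step 55: x=[-0.1987] v=[-1.7851]
Step 56: x=[-0.2833] v=[-1.6912]
Step 57: x=[-0.3630] v=[-1.5940]
Step 58: x=[-0.4377] v=[-1.4937]
Step 59: x=[-0.5072] v=[-1.3905]
Step 60: x=[-0.5714] v=[-1.2846]
Step 61: x=[-0.6302] v=[-1.1762]
Step 62: x=[-0.6835] v=[-1.0655]
Step 63: x=[-0.7311] v=[-0.9527]
Step 64: x=[-0.7730] v=[-0.8380]
Step 65: x=[-0.8091] v=[-0.7217]
Step 66: x=[-0.8393] v=[-0.6040]
Step 67: x=[-0.8636] v=[-0.4851]
Step 68: x=[-0.8819] v=[-0.3652]
Step 69: x=[-0.8941] v=[-0.2446]
Step 70: x=[-0.9003] v=[-0.1235]
Step 71: x=[-0.9004] v=[-0.0022]
Step 72: x=[-0.8944] v=[0.1191]
First v>=0 after going negative at step 72, time=3.6000

Answer: 3.6000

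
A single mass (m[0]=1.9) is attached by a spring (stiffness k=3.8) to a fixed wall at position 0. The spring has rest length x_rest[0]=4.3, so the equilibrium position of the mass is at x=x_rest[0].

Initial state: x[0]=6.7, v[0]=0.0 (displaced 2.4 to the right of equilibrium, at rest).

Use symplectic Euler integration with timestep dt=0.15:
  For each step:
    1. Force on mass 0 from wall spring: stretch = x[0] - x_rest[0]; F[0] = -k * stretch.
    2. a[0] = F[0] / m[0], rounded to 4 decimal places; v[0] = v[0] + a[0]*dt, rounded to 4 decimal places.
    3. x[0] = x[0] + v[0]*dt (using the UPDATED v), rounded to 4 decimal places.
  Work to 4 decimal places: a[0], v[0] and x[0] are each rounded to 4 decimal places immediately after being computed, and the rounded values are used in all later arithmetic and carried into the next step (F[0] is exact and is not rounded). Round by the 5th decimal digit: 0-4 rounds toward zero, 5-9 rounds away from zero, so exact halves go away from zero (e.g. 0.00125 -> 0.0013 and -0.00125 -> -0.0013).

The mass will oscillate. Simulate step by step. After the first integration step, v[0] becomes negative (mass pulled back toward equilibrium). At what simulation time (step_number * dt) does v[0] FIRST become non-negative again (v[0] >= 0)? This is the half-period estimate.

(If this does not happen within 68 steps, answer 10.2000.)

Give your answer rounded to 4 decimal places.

Step 0: x=[6.7000] v=[0.0000]
Step 1: x=[6.5920] v=[-0.7200]
Step 2: x=[6.3809] v=[-1.4076]
Step 3: x=[6.0761] v=[-2.0319]
Step 4: x=[5.6914] v=[-2.5647]
Step 5: x=[5.2441] v=[-2.9821]
Step 6: x=[4.7543] v=[-3.2653]
Step 7: x=[4.2441] v=[-3.4016]
Step 8: x=[3.7364] v=[-3.3848]
Step 9: x=[3.2540] v=[-3.2157]
Step 10: x=[2.8187] v=[-2.9019]
Step 11: x=[2.4501] v=[-2.4575]
Step 12: x=[2.1647] v=[-1.9025]
Step 13: x=[1.9754] v=[-1.2619]
Step 14: x=[1.8907] v=[-0.5645]
Step 15: x=[1.9144] v=[0.1583]
First v>=0 after going negative at step 15, time=2.2500

Answer: 2.2500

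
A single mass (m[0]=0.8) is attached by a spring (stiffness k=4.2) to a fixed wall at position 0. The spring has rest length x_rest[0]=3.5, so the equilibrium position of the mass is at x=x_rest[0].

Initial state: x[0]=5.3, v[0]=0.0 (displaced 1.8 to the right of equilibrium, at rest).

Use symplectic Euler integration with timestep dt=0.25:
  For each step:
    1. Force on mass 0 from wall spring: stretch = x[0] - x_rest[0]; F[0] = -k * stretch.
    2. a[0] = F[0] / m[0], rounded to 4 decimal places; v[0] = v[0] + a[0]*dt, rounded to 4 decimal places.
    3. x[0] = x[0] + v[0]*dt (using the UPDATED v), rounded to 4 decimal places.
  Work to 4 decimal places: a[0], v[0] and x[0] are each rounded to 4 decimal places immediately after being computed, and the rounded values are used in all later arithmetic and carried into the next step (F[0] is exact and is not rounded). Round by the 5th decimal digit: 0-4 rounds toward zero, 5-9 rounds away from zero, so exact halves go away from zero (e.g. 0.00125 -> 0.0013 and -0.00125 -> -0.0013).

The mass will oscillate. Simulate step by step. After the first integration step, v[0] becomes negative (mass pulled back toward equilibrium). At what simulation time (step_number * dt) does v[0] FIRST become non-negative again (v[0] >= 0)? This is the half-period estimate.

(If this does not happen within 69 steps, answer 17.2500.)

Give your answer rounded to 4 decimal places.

Answer: 1.5000

Derivation:
Step 0: x=[5.3000] v=[0.0000]
Step 1: x=[4.7094] v=[-2.3625]
Step 2: x=[3.7219] v=[-3.9499]
Step 3: x=[2.6616] v=[-4.2412]
Step 4: x=[1.8764] v=[-3.1408]
Step 5: x=[1.6240] v=[-1.0098]
Step 6: x=[1.9871] v=[1.4525]
First v>=0 after going negative at step 6, time=1.5000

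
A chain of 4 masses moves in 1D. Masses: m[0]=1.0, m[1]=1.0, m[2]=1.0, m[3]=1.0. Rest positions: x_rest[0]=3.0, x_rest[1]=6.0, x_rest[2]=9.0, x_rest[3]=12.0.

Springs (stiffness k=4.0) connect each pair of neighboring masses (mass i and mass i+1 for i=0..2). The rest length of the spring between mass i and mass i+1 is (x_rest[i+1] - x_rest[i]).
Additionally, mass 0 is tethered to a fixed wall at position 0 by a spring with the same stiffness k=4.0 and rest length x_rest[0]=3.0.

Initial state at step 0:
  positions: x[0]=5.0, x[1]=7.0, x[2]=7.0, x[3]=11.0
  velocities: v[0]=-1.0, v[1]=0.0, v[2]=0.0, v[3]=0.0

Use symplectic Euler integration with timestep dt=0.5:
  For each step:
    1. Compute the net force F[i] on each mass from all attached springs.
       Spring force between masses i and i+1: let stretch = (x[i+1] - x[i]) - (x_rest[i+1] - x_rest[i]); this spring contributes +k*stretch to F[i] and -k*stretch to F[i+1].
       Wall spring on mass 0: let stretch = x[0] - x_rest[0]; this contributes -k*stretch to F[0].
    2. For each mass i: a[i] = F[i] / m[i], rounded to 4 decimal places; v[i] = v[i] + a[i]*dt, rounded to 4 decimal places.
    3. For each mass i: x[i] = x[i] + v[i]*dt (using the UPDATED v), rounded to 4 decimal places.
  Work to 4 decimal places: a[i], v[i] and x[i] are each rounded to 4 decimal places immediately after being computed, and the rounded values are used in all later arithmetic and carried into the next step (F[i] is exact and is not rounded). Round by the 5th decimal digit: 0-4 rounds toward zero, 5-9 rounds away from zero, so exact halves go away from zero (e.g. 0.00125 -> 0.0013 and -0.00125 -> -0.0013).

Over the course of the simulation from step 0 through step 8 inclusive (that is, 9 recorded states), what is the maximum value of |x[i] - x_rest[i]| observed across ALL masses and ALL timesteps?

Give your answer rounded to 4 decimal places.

Step 0: x=[5.0000 7.0000 7.0000 11.0000] v=[-1.0000 0.0000 0.0000 0.0000]
Step 1: x=[1.5000 5.0000 11.0000 10.0000] v=[-7.0000 -4.0000 8.0000 -2.0000]
Step 2: x=[0.0000 5.5000 8.0000 13.0000] v=[-3.0000 1.0000 -6.0000 6.0000]
Step 3: x=[4.0000 3.0000 7.5000 14.0000] v=[8.0000 -5.0000 -1.0000 2.0000]
Step 4: x=[3.0000 6.0000 9.0000 11.5000] v=[-2.0000 6.0000 3.0000 -5.0000]
Step 5: x=[2.0000 9.0000 10.0000 9.5000] v=[-2.0000 6.0000 2.0000 -4.0000]
Step 6: x=[6.0000 6.0000 9.5000 11.0000] v=[8.0000 -6.0000 -1.0000 3.0000]
Step 7: x=[4.0000 6.5000 7.0000 14.0000] v=[-4.0000 1.0000 -5.0000 6.0000]
Step 8: x=[0.5000 5.0000 11.0000 13.0000] v=[-7.0000 -3.0000 8.0000 -2.0000]
Max displacement = 3.0000

Answer: 3.0000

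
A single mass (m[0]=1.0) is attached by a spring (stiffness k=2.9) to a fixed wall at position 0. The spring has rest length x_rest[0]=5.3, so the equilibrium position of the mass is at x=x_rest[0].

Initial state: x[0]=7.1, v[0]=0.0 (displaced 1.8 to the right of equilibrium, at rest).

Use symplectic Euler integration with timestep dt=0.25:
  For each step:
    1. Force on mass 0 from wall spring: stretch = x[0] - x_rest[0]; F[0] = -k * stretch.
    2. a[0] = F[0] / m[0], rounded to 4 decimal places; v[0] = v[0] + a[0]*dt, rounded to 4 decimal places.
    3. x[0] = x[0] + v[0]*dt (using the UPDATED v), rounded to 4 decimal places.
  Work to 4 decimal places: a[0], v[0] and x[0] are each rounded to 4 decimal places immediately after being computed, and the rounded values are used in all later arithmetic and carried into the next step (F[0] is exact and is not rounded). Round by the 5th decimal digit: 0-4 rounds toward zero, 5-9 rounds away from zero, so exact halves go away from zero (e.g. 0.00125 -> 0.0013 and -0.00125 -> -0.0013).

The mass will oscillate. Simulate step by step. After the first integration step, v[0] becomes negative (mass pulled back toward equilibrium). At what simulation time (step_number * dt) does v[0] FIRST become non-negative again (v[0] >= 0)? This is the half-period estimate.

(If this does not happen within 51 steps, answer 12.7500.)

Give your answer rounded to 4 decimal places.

Answer: 2.0000

Derivation:
Step 0: x=[7.1000] v=[0.0000]
Step 1: x=[6.7738] v=[-1.3050]
Step 2: x=[6.1804] v=[-2.3735]
Step 3: x=[5.4275] v=[-3.0118]
Step 4: x=[4.6514] v=[-3.1043]
Step 5: x=[3.9929] v=[-2.6341]
Step 6: x=[3.5713] v=[-1.6865]
Step 7: x=[3.4630] v=[-0.4332]
Step 8: x=[3.6877] v=[0.8986]
First v>=0 after going negative at step 8, time=2.0000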